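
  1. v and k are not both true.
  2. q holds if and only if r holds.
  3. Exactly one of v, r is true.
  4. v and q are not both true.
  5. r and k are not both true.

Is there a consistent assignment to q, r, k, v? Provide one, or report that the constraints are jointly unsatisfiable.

q = True, r = True, k = False, v = False

  (1) v=F, k=F — not both ✓
  (2) q=T, r=T — same ✓
  (3) {v, r}: 1 true — exactly one ✓
  (4) v=F, q=T — not both ✓
  (5) r=T, k=F — not both ✓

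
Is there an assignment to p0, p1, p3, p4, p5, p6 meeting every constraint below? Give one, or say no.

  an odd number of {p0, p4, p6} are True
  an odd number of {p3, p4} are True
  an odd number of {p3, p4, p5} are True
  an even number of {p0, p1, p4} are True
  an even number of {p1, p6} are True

No satisfying assignment exists.

Adding constraints 1, 4, 5 mod 2: every variable appears an even number of times on the left, so the left side is 0.
But the right sides sum to 1 (mod 2). 0 ≠ 1 — the system is inconsistent.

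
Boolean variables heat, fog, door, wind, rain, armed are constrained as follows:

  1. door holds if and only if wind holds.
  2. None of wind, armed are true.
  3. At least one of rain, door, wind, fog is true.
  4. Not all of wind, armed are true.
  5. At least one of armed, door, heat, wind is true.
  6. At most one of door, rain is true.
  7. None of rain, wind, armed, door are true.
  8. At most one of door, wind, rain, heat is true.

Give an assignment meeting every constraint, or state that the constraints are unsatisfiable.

heat = True, fog = True, door = False, wind = False, rain = False, armed = False

  (1) door=F, wind=F — same ✓
  (2) {wind, armed}: 0 true — none ✓
  (3) {rain, door, wind, fog}: 1 true — at least one ✓
  (4) {wind, armed}: 0/2 true — not all ✓
  (5) {armed, door, heat, wind}: 1 true — at least one ✓
  (6) {door, rain}: 0 true — at most one ✓
  (7) {rain, wind, armed, door}: 0 true — none ✓
  (8) {door, wind, rain, heat}: 1 true — at most one ✓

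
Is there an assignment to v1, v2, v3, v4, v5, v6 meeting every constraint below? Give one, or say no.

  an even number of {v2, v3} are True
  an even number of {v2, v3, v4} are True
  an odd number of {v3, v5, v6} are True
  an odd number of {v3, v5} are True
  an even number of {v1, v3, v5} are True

v1: True, v2: True, v3: True, v4: False, v5: False, v6: False

{v2, v3}: 2 true → even ✓
{v2, v3, v4}: 2 true → even ✓
{v3, v5, v6}: 1 true → odd ✓
{v3, v5}: 1 true → odd ✓
{v1, v3, v5}: 2 true → even ✓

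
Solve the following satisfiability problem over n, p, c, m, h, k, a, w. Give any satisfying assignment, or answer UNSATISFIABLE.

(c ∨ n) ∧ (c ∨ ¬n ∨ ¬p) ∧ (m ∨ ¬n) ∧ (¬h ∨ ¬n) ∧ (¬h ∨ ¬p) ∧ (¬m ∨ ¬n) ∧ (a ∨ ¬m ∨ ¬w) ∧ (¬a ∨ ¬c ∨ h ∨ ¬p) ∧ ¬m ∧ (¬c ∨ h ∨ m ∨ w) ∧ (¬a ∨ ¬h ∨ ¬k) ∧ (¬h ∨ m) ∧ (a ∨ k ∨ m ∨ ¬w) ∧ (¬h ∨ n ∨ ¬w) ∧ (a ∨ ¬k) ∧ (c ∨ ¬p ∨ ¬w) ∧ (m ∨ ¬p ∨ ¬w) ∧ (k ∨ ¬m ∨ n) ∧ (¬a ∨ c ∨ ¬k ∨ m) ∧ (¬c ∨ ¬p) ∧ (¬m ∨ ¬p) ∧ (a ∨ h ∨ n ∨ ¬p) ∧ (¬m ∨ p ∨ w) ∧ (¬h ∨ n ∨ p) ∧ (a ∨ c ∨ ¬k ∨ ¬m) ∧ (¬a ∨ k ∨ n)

n = False, p = False, c = True, m = False, h = False, k = True, a = True, w = True

Unit clause (¬m) forces m = False.
In (¬h ∨ m) only ¬h is left, so h = False.
In (m ∨ ¬n) only ¬n is left, so n = False.
In (c ∨ n) only c is left, so c = True.
In (¬c ∨ h ∨ m ∨ w) only w is left, so w = True.
In (m ∨ ¬p ∨ ¬w) only ¬p is left, so p = False.
Try k = False:
  (a ∨ k ∨ m ∨ ¬w) forces a = True.
  clause (¬a ∨ k ∨ n) is falsified — backtrack.
So k = True.
  then (a ∨ ¬k) forces a = True.
All clauses satisfied.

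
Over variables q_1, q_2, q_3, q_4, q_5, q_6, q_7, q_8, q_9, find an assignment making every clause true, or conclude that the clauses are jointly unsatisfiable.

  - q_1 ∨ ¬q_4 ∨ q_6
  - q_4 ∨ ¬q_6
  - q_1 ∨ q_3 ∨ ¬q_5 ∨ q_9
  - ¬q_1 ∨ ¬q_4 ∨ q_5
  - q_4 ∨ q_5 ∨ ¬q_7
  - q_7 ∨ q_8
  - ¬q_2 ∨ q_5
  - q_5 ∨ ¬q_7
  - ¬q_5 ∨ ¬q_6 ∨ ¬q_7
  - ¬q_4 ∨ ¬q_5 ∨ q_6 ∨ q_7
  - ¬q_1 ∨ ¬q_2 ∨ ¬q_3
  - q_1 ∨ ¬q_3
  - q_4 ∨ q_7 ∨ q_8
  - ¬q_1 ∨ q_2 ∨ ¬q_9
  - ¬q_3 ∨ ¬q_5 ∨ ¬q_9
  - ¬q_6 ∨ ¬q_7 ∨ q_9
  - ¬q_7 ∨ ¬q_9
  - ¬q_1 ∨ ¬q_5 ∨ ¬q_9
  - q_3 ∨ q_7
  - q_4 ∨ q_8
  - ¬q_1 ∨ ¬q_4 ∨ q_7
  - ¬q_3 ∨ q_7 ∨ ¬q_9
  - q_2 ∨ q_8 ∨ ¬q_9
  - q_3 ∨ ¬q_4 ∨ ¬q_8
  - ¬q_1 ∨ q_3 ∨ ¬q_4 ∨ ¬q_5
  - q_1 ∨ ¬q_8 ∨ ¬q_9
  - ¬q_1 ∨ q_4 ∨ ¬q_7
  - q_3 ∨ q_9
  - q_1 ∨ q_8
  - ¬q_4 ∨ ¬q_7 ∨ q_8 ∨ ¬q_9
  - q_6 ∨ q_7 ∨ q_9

q_1 = True, q_2 = False, q_3 = True, q_4 = True, q_5 = True, q_6 = False, q_7 = True, q_8 = True, q_9 = False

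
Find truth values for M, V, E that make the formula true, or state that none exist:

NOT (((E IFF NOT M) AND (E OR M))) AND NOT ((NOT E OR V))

M: True; V: False; E: True

  NOT (((E IFF NOT M) AND (E OR M))) = True
    (E IFF NOT M) AND (E OR M) = False
      E IFF NOT M = False
        NOT M = False
      E OR M = True
  NOT ((NOT E OR V)) = True
    NOT E OR V = False
      NOT E = False
Both conjuncts True, so the formula holds.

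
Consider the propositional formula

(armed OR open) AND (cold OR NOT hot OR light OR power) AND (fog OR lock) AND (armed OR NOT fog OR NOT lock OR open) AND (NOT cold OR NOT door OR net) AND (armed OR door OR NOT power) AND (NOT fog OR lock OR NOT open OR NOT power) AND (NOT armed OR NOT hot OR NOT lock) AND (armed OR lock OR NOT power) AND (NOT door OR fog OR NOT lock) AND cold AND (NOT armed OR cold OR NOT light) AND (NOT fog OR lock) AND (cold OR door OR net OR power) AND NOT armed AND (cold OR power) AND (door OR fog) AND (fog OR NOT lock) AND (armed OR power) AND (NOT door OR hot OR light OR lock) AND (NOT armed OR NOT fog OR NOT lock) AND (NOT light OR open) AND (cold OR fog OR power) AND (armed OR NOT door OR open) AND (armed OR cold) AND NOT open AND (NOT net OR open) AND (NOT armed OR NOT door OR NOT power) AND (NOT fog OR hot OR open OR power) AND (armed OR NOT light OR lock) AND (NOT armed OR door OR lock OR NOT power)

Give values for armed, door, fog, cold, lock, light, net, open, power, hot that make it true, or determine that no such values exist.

No satisfying assignment exists.

Case armed = True:
  Clause (NOT armed) is falsified — contradiction.
Case armed = False:
  (armed OR open) forces open = True.
  Clause (NOT open) is falsified — contradiction.
Both cases fail, so the formula is unsatisfiable.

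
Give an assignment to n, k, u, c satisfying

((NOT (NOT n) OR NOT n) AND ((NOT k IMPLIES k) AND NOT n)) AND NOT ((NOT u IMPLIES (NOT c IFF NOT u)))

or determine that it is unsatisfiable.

n = False; k = True; u = False; c = True

  (NOT (NOT n) OR NOT n) AND ((NOT k IMPLIES k) AND NOT n) = True
    NOT (NOT n) OR NOT n = True
      NOT (NOT n) = False
        NOT n = True
      NOT n = True
    (NOT k IMPLIES k) AND NOT n = True
      NOT k IMPLIES k = True
        NOT k = False
      NOT n = True
  NOT ((NOT u IMPLIES (NOT c IFF NOT u))) = True
    NOT u IMPLIES (NOT c IFF NOT u) = False
      NOT u = True
      NOT c IFF NOT u = False
        NOT c = False
        NOT u = True
Both conjuncts True, so the formula holds.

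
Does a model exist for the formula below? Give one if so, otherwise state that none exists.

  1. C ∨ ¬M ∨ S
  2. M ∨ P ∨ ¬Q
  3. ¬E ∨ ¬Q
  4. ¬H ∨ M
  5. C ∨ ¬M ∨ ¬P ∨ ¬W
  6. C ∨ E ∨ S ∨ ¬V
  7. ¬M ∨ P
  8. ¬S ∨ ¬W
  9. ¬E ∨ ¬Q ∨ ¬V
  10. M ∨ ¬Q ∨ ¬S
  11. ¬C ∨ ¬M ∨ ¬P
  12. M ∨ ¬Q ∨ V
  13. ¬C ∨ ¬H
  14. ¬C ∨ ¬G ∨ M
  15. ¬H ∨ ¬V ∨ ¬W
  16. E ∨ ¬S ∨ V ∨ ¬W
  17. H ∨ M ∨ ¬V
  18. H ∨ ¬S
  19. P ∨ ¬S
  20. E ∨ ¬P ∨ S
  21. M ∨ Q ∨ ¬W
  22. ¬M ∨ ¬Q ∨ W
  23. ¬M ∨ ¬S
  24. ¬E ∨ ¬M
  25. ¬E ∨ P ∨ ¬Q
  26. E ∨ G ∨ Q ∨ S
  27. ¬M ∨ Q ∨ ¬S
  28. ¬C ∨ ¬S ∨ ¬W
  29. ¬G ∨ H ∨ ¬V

P=F, W=F, C=F, M=F, S=F, Q=F, V=F, H=F, E=F, G=T

Set P = False.
  then (¬M ∨ P) forces M = False.
  then (P ∨ ¬S) forces S = False.
  then (M ∨ P ∨ ¬Q) forces Q = False.
  then (¬H ∨ M) forces H = False.
  then (H ∨ M ∨ ¬V) forces V = False.
  then (M ∨ Q ∨ ¬W) forces W = False.
Set C = False.
Set E = False.
  then (E ∨ G ∨ Q ∨ S) forces G = True.
All clauses satisfied.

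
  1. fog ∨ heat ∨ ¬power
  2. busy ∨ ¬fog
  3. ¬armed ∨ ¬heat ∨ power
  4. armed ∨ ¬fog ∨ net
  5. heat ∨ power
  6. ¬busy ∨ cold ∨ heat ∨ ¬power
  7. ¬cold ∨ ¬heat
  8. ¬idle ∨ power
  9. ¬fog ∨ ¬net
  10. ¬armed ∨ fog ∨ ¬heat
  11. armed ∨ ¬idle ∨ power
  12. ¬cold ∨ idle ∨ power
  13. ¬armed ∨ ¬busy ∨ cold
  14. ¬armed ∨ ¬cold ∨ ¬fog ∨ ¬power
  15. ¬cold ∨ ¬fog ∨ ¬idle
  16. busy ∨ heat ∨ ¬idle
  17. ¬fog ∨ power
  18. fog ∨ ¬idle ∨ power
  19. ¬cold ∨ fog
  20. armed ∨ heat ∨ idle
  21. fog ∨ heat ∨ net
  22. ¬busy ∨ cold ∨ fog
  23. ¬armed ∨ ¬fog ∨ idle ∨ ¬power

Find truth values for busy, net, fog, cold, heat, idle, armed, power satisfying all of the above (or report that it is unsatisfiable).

busy=F, net=F, fog=F, cold=F, heat=T, idle=F, armed=F, power=F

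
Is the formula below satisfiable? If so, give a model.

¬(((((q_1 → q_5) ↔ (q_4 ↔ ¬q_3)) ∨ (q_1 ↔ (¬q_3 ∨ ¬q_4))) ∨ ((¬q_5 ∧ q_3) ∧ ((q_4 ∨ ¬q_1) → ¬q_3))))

q_1: False, q_3: False, q_4: False, q_5: False

  ¬(((((q_1 → q_5) ↔ (q_4 ↔ ¬q_3)) ∨ (q_1 ↔ (¬q_3 ∨ ¬q_4))) ∨ ((¬q_5 ∧ q_3) ∧ ((q_4 ∨ ¬q_1) → ¬q_3)))) = True
    (((q_1 → q_5) ↔ (q_4 ↔ ¬q_3)) ∨ (q_1 ↔ (¬q_3 ∨ ¬q_4))) ∨ ((¬q_5 ∧ q_3) ∧ ((q_4 ∨ ¬q_1) → ¬q_3)) = False
      ((q_1 → q_5) ↔ (q_4 ↔ ¬q_3)) ∨ (q_1 ↔ (¬q_3 ∨ ¬q_4)) = False
        (q_1 → q_5) ↔ (q_4 ↔ ¬q_3) = False
          q_1 → q_5 = True
          q_4 ↔ ¬q_3 = False
            ¬q_3 = True
        q_1 ↔ (¬q_3 ∨ ¬q_4) = False
          ¬q_3 ∨ ¬q_4 = True
            ¬q_3 = True
            ¬q_4 = True
      (¬q_5 ∧ q_3) ∧ ((q_4 ∨ ¬q_1) → ¬q_3) = False
        ¬q_5 ∧ q_3 = False
          ¬q_5 = True
        (q_4 ∨ ¬q_1) → ¬q_3 = True
          q_4 ∨ ¬q_1 = True
            ¬q_1 = True
          ¬q_3 = True
The formula evaluates to True.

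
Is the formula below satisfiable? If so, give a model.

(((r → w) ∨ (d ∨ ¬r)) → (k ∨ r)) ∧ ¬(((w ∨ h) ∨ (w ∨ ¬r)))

d=F, r=T, h=F, w=F, k=F

  ((r → w) ∨ (d ∨ ¬r)) → (k ∨ r) = True
    (r → w) ∨ (d ∨ ¬r) = False
      r → w = False
      d ∨ ¬r = False
        ¬r = False
    k ∨ r = True
  ¬(((w ∨ h) ∨ (w ∨ ¬r))) = True
    (w ∨ h) ∨ (w ∨ ¬r) = False
      w ∨ h = False
      w ∨ ¬r = False
        ¬r = False
Both conjuncts True, so the formula holds.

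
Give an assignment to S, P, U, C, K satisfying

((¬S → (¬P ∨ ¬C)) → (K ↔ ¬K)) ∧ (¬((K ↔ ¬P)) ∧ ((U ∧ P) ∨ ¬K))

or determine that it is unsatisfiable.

S = False; P = True; U = True; C = True; K = True

  (¬S → (¬P ∨ ¬C)) → (K ↔ ¬K) = True
    ¬S → (¬P ∨ ¬C) = False
      ¬S = True
      ¬P ∨ ¬C = False
        ¬P = False
        ¬C = False
    K ↔ ¬K = False
      ¬K = False
  ¬((K ↔ ¬P)) ∧ ((U ∧ P) ∨ ¬K) = True
    ¬((K ↔ ¬P)) = True
      K ↔ ¬P = False
        ¬P = False
    (U ∧ P) ∨ ¬K = True
      U ∧ P = True
      ¬K = False
Both conjuncts True, so the formula holds.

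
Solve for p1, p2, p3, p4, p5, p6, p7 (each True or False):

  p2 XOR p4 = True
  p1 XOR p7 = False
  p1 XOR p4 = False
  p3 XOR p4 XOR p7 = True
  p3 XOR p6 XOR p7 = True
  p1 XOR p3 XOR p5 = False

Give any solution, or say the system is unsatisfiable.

p1 = True, p2 = False, p3 = True, p4 = True, p5 = False, p6 = True, p7 = True

p2 XOR p4 = F XOR T = True ✓
p1 XOR p7 = T XOR T = False ✓
p1 XOR p4 = T XOR T = False ✓
p3 XOR p4 XOR p7 = T XOR T XOR T = True ✓
p3 XOR p6 XOR p7 = T XOR T XOR T = True ✓
p1 XOR p3 XOR p5 = T XOR T XOR F = False ✓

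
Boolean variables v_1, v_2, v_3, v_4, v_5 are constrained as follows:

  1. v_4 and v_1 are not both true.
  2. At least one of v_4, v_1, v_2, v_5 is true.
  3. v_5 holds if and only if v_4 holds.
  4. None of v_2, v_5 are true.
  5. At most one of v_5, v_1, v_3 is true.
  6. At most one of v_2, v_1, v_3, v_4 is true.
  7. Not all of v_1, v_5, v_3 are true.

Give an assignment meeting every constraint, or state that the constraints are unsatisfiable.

v_1 = True, v_2 = False, v_3 = False, v_4 = False, v_5 = False

  (1) v_4=F, v_1=T — not both ✓
  (2) {v_4, v_1, v_2, v_5}: 1 true — at least one ✓
  (3) v_5=F, v_4=F — same ✓
  (4) {v_2, v_5}: 0 true — none ✓
  (5) {v_5, v_1, v_3}: 1 true — at most one ✓
  (6) {v_2, v_1, v_3, v_4}: 1 true — at most one ✓
  (7) {v_1, v_5, v_3}: 1/3 true — not all ✓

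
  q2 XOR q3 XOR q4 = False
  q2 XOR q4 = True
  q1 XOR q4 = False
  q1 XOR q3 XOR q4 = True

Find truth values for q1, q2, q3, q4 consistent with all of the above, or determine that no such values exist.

q1 = False; q2 = True; q3 = True; q4 = False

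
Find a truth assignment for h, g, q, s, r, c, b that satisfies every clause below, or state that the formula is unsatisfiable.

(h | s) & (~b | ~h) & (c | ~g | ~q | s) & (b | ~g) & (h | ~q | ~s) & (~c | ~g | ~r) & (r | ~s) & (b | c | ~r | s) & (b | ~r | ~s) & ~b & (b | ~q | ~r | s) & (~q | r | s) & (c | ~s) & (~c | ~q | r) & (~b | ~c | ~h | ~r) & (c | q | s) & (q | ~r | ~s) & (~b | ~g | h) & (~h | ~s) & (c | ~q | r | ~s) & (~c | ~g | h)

h = True, g = False, q = False, s = False, r = False, c = True, b = False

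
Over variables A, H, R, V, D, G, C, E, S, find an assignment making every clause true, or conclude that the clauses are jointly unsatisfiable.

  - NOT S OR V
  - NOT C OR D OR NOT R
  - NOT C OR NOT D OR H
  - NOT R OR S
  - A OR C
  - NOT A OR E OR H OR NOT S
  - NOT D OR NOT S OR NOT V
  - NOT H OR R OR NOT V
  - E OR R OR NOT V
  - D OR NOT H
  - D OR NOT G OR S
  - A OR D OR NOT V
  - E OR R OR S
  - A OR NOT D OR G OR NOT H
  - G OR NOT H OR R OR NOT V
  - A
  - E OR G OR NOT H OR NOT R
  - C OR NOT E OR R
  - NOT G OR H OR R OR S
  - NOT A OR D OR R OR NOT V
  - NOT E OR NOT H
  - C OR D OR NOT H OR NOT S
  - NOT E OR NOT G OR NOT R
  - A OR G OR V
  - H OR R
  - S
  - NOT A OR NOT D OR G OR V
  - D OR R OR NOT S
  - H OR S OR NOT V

A=T; H=F; R=T; V=T; D=F; G=F; C=F; E=T; S=T

Unit clause (A) forces A = True.
Unit clause (S) forces S = True.
In (NOT S OR V) only V is left, so V = True.
In (NOT D OR NOT S OR NOT V) only NOT D is left, so D = False.
In (D OR NOT H) only NOT H is left, so H = False.
In (NOT A OR D OR R OR NOT V) only R is left, so R = True.
In (NOT C OR D OR NOT R) only NOT C is left, so C = False.
In (NOT A OR E OR H OR NOT S) only E is left, so E = True.
In (NOT E OR NOT G OR NOT R) only NOT G is left, so G = False.
All clauses satisfied.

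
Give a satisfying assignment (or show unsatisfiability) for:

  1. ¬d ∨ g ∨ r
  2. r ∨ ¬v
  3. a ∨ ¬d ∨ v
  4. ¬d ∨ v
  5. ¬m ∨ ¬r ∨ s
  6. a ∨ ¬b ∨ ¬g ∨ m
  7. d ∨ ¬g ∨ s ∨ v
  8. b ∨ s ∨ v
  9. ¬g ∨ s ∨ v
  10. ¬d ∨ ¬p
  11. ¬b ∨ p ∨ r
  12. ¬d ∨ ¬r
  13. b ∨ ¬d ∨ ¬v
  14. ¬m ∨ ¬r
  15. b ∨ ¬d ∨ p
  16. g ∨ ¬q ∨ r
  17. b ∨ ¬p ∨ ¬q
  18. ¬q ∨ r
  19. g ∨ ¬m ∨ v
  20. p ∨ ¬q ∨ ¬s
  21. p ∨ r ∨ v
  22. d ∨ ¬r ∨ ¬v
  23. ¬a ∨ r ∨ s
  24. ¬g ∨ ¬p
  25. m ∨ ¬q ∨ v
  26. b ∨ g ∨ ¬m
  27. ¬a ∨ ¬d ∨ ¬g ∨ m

r: True, p: True, g: False, d: False, b: True, q: False, s: True, a: False, m: False, v: False

Set r = True.
  then (¬d ∨ ¬r) forces d = False.
  then (¬m ∨ ¬r) forces m = False.
  then (d ∨ ¬r ∨ ¬v) forces v = False.
  then (m ∨ ¬q ∨ v) forces q = False.
Set p = True.
  then (¬g ∨ ¬p) forces g = False.
Set b = True.
Set s = True.
Set a = False.
All clauses satisfied.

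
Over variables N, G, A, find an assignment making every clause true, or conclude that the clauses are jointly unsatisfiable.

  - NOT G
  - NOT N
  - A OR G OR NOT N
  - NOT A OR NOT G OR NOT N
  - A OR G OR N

Unit clause (NOT G) forces G = False.
Unit clause (NOT N) forces N = False.
In (A OR G OR N) only A is left, so A = True.
Check each clause:
  (NOT G): NOT G holds.
  (NOT N): NOT N holds.
  (A OR G OR NOT N): A holds.
  (NOT A OR NOT G OR NOT N): NOT G holds.
  (A OR G OR N): A holds.
All clauses satisfied.

N = False, G = False, A = True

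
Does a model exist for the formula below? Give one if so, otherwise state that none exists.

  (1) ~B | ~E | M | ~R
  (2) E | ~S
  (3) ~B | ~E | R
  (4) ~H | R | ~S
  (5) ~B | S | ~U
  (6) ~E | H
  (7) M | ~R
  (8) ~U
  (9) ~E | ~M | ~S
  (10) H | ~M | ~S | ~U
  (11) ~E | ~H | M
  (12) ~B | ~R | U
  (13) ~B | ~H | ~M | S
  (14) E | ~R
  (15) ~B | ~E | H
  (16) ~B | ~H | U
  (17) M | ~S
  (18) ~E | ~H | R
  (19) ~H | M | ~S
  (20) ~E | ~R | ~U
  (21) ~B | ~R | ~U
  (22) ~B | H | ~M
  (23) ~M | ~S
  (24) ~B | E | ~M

Unit clause (~U) forces U = False.
Set B = False.
Set H = True.
Set R = False.
  then (~H | R | ~S) forces S = False.
  then (~E | ~H | R) forces E = False.
Set M = False.
All clauses satisfied.

B: False; U: False; H: True; R: False; M: False; E: False; S: False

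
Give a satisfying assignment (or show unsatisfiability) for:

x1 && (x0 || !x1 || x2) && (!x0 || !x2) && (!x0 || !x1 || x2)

x0: False, x1: True, x2: True

Unit clause (x1) forces x1 = True.
Try x0 = True:
  (!x0 || !x2) forces x2 = False.
  clause (!x0 || !x1 || x2) is falsified — backtrack.
So x0 = False.
  then (x0 || !x1 || x2) forces x2 = True.
Check each clause:
  (x1): x1 holds.
  (x0 || !x1 || x2): x2 holds.
  (!x0 || !x2): !x0 holds.
  (!x0 || !x1 || x2): !x0 holds.
All clauses satisfied.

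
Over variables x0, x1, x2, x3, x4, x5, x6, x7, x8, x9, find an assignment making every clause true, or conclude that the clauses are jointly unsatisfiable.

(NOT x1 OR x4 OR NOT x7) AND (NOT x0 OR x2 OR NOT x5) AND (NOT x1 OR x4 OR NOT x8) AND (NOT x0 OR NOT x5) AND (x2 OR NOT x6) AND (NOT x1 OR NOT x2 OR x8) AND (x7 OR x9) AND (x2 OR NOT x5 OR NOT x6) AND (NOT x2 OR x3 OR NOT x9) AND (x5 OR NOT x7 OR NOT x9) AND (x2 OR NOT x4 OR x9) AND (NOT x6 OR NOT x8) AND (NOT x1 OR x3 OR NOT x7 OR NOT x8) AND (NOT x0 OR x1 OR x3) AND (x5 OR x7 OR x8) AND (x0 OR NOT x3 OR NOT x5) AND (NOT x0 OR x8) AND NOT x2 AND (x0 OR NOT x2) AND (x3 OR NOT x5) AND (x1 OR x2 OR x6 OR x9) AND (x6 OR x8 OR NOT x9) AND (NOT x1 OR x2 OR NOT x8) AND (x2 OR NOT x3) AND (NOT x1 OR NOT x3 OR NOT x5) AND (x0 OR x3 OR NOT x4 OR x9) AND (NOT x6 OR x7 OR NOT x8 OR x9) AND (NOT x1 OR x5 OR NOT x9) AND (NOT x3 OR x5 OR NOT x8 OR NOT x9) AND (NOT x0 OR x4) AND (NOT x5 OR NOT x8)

x0 = False, x1 = False, x2 = False, x3 = False, x4 = False, x5 = False, x6 = False, x7 = False, x8 = True, x9 = True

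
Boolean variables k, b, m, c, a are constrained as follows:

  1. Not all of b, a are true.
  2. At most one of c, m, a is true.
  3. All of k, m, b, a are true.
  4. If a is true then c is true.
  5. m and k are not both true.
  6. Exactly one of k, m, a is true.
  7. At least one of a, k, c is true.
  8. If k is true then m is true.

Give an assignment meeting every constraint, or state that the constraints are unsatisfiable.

Unsatisfiable

Case k = True:
  (3) forces m = True.
  Constraint (5) is violated (m=T, k=T) — contradiction.
Case k = False:
  Constraint (3) is violated (k=F) — contradiction.
Both cases fail — unsatisfiable.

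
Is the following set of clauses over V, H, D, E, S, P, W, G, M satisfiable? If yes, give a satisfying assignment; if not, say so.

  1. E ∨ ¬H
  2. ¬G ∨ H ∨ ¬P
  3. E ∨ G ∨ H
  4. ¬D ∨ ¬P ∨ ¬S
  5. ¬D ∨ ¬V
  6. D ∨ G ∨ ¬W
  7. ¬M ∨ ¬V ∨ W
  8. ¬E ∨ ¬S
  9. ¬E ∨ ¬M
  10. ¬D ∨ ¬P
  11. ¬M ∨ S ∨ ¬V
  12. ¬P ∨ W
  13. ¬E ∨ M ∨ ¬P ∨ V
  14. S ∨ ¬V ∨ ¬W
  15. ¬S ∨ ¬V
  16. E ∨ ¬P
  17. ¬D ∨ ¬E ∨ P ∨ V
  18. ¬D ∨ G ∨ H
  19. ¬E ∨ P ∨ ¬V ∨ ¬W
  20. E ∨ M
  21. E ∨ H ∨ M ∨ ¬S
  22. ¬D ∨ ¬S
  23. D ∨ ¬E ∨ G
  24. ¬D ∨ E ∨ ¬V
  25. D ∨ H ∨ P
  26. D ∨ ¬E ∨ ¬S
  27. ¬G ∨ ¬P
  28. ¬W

V: True, H: True, D: False, E: True, S: False, P: False, W: False, G: True, M: False

Unit clause (¬W) forces W = False.
In (¬P ∨ W) only ¬P is left, so P = False.
Set V = True.
  then (¬D ∨ ¬V) forces D = False.
  then (¬M ∨ ¬V ∨ W) forces M = False.
  then (¬S ∨ ¬V) forces S = False.
  then (E ∨ M) forces E = True.
  then (D ∨ ¬E ∨ G) forces G = True.
  then (D ∨ H ∨ P) forces H = True.
All clauses satisfied.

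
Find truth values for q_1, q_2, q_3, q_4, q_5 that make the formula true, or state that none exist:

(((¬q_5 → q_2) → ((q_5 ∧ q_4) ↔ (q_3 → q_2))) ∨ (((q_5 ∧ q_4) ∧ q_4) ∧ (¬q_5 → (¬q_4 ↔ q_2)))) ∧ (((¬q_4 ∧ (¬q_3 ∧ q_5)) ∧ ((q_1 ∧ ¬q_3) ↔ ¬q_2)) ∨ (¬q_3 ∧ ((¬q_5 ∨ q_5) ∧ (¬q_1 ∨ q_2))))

q_1: False; q_2: False; q_3: False; q_4: True; q_5: True

  ((¬q_5 → q_2) → ((q_5 ∧ q_4) ↔ (q_3 → q_2))) ∨ (((q_5 ∧ q_4) ∧ q_4) ∧ (¬q_5 → (¬q_4 ↔ q_2))) = True
    (¬q_5 → q_2) → ((q_5 ∧ q_4) ↔ (q_3 → q_2)) = True
      ¬q_5 → q_2 = True
        ¬q_5 = False
      (q_5 ∧ q_4) ↔ (q_3 → q_2) = True
        q_5 ∧ q_4 = True
        q_3 → q_2 = True
    ((q_5 ∧ q_4) ∧ q_4) ∧ (¬q_5 → (¬q_4 ↔ q_2)) = True
      (q_5 ∧ q_4) ∧ q_4 = True
        q_5 ∧ q_4 = True
      ¬q_5 → (¬q_4 ↔ q_2) = True
        ¬q_5 = False
        ¬q_4 ↔ q_2 = True
          ¬q_4 = False
  ((¬q_4 ∧ (¬q_3 ∧ q_5)) ∧ ((q_1 ∧ ¬q_3) ↔ ¬q_2)) ∨ (¬q_3 ∧ ((¬q_5 ∨ q_5) ∧ (¬q_1 ∨ q_2))) = True
    (¬q_4 ∧ (¬q_3 ∧ q_5)) ∧ ((q_1 ∧ ¬q_3) ↔ ¬q_2) = False
      ¬q_4 ∧ (¬q_3 ∧ q_5) = False
        ¬q_4 = False
        ¬q_3 ∧ q_5 = True
          ¬q_3 = True
      (q_1 ∧ ¬q_3) ↔ ¬q_2 = False
        q_1 ∧ ¬q_3 = False
          ¬q_3 = True
        ¬q_2 = True
    ¬q_3 ∧ ((¬q_5 ∨ q_5) ∧ (¬q_1 ∨ q_2)) = True
      ¬q_3 = True
      (¬q_5 ∨ q_5) ∧ (¬q_1 ∨ q_2) = True
        ¬q_5 ∨ q_5 = True
          ¬q_5 = False
        ¬q_1 ∨ q_2 = True
          ¬q_1 = True
Both conjuncts True, so the formula holds.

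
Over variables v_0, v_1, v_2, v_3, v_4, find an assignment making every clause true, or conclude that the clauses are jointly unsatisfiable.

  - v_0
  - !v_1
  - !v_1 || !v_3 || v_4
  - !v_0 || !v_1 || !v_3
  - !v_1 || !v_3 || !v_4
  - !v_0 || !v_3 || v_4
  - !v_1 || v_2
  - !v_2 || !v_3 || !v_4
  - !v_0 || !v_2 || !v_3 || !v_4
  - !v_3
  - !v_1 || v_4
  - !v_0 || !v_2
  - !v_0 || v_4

Unit clause (v_0) forces v_0 = True.
Unit clause (!v_1) forces v_1 = False.
Unit clause (!v_3) forces v_3 = False.
In (!v_0 || !v_2) only !v_2 is left, so v_2 = False.
In (!v_0 || v_4) only v_4 is left, so v_4 = True.
All clauses satisfied.

v_0 = True; v_1 = False; v_2 = False; v_3 = False; v_4 = True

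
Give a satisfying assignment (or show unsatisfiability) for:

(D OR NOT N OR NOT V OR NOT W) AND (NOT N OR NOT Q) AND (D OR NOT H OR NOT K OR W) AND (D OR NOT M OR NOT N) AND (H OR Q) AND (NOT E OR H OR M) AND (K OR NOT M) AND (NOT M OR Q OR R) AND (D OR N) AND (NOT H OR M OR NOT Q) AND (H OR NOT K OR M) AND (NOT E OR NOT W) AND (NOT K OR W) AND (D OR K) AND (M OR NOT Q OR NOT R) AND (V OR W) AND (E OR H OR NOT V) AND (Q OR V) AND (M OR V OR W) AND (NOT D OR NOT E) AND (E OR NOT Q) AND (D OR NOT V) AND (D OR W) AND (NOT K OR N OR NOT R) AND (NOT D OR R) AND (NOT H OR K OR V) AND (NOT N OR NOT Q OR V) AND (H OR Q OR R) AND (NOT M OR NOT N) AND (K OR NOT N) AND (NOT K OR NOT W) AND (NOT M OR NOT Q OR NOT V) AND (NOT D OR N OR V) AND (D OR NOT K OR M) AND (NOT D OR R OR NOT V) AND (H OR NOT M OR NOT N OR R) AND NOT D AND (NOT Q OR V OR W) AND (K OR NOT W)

Unsatisfiable — no assignment works.

Case K = True:
  (NOT K OR W) forces W = True.
  Clause (NOT K OR NOT W) is falsified — contradiction.
Case K = False:
  (K OR NOT M) forces M = False.
  (D OR K) forces D = True.
  Clause (NOT D) is falsified — contradiction.
Both cases fail, so the formula is unsatisfiable.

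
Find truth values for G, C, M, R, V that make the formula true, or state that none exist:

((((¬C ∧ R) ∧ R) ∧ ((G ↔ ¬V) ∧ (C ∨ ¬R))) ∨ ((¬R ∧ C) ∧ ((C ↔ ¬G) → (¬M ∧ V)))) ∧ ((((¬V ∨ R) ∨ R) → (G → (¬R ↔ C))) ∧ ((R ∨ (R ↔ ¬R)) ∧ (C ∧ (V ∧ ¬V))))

Unsatisfiable — no assignment works.

Case V = True: the conjunct ¬V is False.
Case V = False: the conjunct V is False.
Both cases fail — unsatisfiable.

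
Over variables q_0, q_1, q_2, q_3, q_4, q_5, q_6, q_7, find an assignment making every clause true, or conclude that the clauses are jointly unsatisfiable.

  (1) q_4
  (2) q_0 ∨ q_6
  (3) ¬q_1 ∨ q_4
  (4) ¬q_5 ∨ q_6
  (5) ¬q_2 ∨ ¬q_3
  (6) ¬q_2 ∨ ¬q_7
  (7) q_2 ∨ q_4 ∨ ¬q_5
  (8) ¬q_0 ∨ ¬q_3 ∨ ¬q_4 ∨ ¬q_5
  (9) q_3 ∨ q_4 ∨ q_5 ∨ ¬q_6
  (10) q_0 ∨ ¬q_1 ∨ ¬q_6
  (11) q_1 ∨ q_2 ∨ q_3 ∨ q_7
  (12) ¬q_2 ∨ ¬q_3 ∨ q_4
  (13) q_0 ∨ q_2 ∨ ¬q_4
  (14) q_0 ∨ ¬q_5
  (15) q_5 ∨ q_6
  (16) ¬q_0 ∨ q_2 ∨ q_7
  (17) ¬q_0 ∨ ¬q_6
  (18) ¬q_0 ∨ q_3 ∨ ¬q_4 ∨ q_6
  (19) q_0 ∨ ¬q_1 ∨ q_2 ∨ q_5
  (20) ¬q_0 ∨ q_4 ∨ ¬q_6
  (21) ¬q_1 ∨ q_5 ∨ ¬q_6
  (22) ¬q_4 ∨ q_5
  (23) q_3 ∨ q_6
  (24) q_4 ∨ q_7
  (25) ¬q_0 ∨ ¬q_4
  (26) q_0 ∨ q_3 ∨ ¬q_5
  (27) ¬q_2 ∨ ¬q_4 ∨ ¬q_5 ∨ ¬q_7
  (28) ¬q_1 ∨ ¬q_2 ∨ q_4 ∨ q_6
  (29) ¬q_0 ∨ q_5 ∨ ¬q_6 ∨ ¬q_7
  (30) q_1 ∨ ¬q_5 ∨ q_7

Unsatisfiable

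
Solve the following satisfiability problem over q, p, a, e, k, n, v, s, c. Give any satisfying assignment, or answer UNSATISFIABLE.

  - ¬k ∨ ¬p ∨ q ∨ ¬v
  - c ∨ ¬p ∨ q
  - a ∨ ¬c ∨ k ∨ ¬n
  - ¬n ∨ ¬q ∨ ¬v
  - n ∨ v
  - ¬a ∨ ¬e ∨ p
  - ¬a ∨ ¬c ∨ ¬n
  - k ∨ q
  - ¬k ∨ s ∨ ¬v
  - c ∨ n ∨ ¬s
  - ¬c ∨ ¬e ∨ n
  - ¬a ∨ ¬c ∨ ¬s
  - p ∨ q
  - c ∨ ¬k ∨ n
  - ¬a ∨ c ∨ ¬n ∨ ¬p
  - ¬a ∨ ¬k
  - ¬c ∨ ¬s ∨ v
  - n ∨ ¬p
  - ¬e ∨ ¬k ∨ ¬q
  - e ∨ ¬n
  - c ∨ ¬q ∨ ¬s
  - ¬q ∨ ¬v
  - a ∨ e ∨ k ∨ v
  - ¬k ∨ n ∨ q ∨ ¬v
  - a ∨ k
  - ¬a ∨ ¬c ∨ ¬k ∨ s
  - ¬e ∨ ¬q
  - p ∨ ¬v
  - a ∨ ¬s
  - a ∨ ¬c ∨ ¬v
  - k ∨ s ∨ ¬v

q = False, p = True, a = False, e = True, k = True, n = True, v = False, s = False, c = True

Try q = True:
  (¬q ∨ ¬v) forces v = False.
  (n ∨ v) forces n = True.
  (e ∨ ¬n) forces e = True.
  clause (¬e ∨ ¬q) is falsified — backtrack.
So q = False.
  then (k ∨ q) forces k = True.
  then (p ∨ q) forces p = True.
  then (¬a ∨ ¬k) forces a = False.
  then (n ∨ ¬p) forces n = True.
  then (e ∨ ¬n) forces e = True.
  then (a ∨ ¬s) forces s = False.
  then (¬k ∨ ¬p ∨ q ∨ ¬v) forces v = False.
  then (c ∨ ¬p ∨ q) forces c = True.
All clauses satisfied.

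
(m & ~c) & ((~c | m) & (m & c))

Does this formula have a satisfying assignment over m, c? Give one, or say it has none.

The formula is unsatisfiable.

Case c = True: the conjunct ~c is False.
Case c = False: the conjunct c is False.
Both cases fail — unsatisfiable.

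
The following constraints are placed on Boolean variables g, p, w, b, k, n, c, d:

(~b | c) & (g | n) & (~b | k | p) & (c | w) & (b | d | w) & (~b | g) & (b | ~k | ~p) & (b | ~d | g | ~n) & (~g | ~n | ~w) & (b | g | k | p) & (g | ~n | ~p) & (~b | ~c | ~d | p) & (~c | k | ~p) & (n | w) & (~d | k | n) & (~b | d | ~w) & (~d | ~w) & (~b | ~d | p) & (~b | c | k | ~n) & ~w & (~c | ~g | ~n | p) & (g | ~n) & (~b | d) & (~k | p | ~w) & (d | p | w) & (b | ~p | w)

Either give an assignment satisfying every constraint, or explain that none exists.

Unit clause (~w) forces w = False.
In (c | w) only c is left, so c = True.
In (n | w) only n is left, so n = True.
In (g | ~n) only g is left, so g = True.
In (~c | ~g | ~n | p) only p is left, so p = True.
In (b | ~p | w) only b is left, so b = True.
In (~c | k | ~p) only k is left, so k = True.
In (~b | d) only d is left, so d = True.
All clauses satisfied.

g = True; p = True; w = False; b = True; k = True; n = True; c = True; d = True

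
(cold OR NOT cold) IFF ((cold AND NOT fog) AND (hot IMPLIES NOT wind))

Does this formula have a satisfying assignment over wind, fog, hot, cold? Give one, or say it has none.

wind = True, fog = False, hot = False, cold = True

  (cold OR NOT cold) IFF ((cold AND NOT fog) AND (hot IMPLIES NOT wind)) = True
    cold OR NOT cold = True
      NOT cold = False
    (cold AND NOT fog) AND (hot IMPLIES NOT wind) = True
      cold AND NOT fog = True
        NOT fog = True
      hot IMPLIES NOT wind = True
        NOT wind = False
The formula evaluates to True.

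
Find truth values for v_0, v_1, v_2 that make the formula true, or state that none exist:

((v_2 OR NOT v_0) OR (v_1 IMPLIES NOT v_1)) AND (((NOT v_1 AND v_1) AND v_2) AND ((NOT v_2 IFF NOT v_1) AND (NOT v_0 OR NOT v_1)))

Unsatisfiable

Case v_1 = True: the conjunct NOT v_1 is False.
Case v_1 = False: the conjunct v_1 is False.
Both cases fail — unsatisfiable.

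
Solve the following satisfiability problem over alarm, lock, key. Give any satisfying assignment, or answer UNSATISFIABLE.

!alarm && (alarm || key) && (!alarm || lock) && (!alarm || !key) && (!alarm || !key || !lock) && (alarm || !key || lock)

Unit clause (!alarm) forces alarm = False.
In (alarm || key) only key is left, so key = True.
In (alarm || !key || lock) only lock is left, so lock = True.
Check each clause:
  (!alarm): !alarm holds.
  (alarm || key): key holds.
  (!alarm || lock): !alarm holds.
  (!alarm || !key): !alarm holds.
  (!alarm || !key || !lock): !alarm holds.
  (alarm || !key || lock): lock holds.
All clauses satisfied.

alarm: False; lock: True; key: True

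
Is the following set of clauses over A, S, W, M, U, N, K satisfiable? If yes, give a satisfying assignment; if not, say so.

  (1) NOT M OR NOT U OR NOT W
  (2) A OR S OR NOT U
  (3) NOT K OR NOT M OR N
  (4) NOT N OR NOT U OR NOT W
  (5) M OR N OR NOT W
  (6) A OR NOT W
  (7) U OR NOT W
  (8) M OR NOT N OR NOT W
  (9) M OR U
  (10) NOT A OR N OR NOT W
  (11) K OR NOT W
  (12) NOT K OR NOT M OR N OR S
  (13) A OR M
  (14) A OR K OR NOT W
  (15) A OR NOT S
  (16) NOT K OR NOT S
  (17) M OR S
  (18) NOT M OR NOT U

A = False; S = False; W = False; M = True; U = False; N = True; K = True

Set A = False.
  then (A OR NOT W) forces W = False.
  then (A OR M) forces M = True.
  then (A OR NOT S) forces S = False.
  then (NOT M OR NOT U) forces U = False.
Set N = True.
Set K = True.
All clauses satisfied.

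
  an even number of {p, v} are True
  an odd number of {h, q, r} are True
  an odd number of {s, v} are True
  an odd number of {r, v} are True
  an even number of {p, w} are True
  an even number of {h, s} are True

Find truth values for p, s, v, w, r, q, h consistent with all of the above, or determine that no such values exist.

p = True, s = False, v = True, w = True, r = False, q = True, h = False

{p, v}: 2 true → even ✓
{h, q, r}: 1 true → odd ✓
{s, v}: 1 true → odd ✓
{r, v}: 1 true → odd ✓
{p, w}: 2 true → even ✓
{h, s}: 0 true → even ✓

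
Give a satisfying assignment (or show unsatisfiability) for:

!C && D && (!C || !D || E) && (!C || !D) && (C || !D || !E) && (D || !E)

Unit clause (!C) forces C = False.
Unit clause (D) forces D = True.
In (C || !D || !E) only !E is left, so E = False.
Check each clause:
  (!C): !C holds.
  (D): D holds.
  (!C || !D || E): !C holds.
  (!C || !D): !C holds.
  (C || !D || !E): !E holds.
  (D || !E): D holds.
All clauses satisfied.

E = False, C = False, D = True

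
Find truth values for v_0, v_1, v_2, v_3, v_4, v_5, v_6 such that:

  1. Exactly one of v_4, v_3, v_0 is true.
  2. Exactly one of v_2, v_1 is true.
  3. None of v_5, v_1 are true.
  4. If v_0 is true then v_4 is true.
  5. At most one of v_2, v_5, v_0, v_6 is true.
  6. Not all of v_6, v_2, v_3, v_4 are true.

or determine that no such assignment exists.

v_0=F, v_1=F, v_2=T, v_3=F, v_4=T, v_5=F, v_6=F

  (1) {v_4, v_3, v_0}: 1 true — exactly one ✓
  (2) {v_2, v_1}: 1 true — exactly one ✓
  (3) {v_5, v_1}: 0 true — none ✓
  (4) v_0=F ⇒ v_4: vacuous ✓
  (5) {v_2, v_5, v_0, v_6}: 1 true — at most one ✓
  (6) {v_6, v_2, v_3, v_4}: 2/4 true — not all ✓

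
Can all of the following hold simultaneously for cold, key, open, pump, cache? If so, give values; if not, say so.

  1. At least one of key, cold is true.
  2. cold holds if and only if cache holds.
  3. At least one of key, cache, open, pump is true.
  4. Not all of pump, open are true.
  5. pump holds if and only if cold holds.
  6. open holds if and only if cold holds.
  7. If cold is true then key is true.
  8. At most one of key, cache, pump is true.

cold = False, key = True, open = False, pump = False, cache = False

  (1) {key, cold}: 1 true — at least one ✓
  (2) cold=F, cache=F — same ✓
  (3) {key, cache, open, pump}: 1 true — at least one ✓
  (4) {pump, open}: 0/2 true — not all ✓
  (5) pump=F, cold=F — same ✓
  (6) open=F, cold=F — same ✓
  (7) cold=F ⇒ key: vacuous ✓
  (8) {key, cache, pump}: 1 true — at most one ✓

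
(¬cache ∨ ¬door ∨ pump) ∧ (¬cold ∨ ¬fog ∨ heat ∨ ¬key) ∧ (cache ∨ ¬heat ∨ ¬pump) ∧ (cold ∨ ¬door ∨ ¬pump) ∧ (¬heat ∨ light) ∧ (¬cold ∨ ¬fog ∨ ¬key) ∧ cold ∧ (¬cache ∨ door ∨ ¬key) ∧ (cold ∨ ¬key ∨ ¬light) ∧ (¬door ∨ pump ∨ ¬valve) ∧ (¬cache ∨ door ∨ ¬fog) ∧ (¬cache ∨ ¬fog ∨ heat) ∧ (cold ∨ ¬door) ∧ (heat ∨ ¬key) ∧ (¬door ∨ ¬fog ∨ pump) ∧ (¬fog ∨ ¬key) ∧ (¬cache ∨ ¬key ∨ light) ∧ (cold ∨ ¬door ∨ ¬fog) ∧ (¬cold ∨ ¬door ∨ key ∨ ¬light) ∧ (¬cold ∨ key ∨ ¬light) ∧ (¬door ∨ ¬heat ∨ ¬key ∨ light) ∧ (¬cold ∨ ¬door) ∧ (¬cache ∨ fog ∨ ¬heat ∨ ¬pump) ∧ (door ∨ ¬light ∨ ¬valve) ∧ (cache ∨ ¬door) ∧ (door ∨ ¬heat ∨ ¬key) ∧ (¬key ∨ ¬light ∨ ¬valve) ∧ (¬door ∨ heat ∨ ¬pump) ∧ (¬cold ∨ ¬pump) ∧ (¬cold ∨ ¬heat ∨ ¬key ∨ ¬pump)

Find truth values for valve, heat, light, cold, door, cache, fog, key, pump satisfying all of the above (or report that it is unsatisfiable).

valve: False, heat: False, light: False, cold: True, door: False, cache: True, fog: False, key: False, pump: False

Unit clause (cold) forces cold = True.
In (¬cold ∨ ¬door) only ¬door is left, so door = False.
In (¬cold ∨ ¬pump) only ¬pump is left, so pump = False.
Set valve = False.
Try heat = True:
  (¬heat ∨ light) forces light = True.
  (¬cold ∨ key ∨ ¬light) forces key = True.
  clause (door ∨ ¬heat ∨ ¬key) is falsified — backtrack.
So heat = False.
  then (heat ∨ ¬key) forces key = False.
  then (¬cold ∨ key ∨ ¬light) forces light = False.
Set cache = True.
  then (¬cache ∨ door ∨ ¬fog) forces fog = False.
All clauses satisfied.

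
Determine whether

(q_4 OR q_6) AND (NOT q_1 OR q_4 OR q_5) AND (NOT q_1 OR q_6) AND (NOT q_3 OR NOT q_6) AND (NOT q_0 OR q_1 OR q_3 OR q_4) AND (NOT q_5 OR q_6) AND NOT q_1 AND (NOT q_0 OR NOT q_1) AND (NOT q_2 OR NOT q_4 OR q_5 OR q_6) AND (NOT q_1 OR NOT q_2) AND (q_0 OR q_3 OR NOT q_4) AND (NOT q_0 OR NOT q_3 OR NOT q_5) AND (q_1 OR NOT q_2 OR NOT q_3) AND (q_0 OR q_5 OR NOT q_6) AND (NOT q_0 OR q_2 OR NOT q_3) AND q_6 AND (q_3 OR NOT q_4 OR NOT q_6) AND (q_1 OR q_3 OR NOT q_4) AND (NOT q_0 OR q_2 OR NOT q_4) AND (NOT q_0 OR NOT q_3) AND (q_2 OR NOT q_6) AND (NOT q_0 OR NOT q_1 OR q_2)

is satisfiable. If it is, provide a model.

Unit clause (NOT q_1) forces q_1 = False.
Unit clause (q_6) forces q_6 = True.
In (q_2 OR NOT q_6) only q_2 is left, so q_2 = True.
In (NOT q_3 OR NOT q_6) only NOT q_3 is left, so q_3 = False.
In (q_3 OR NOT q_4 OR NOT q_6) only NOT q_4 is left, so q_4 = False.
In (NOT q_0 OR q_1 OR q_3 OR q_4) only NOT q_0 is left, so q_0 = False.
In (q_0 OR q_5 OR NOT q_6) only q_5 is left, so q_5 = True.
All clauses satisfied.

q_0=F, q_1=F, q_2=T, q_3=F, q_4=F, q_5=T, q_6=T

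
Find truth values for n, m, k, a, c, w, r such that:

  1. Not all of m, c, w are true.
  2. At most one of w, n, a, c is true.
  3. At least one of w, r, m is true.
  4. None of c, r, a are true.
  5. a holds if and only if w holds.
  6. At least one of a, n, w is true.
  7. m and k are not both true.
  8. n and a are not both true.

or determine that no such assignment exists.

n=T, m=T, k=F, a=F, c=F, w=F, r=F

  (1) {m, c, w}: 1/3 true — not all ✓
  (2) {w, n, a, c}: 1 true — at most one ✓
  (3) {w, r, m}: 1 true — at least one ✓
  (4) {c, r, a}: 0 true — none ✓
  (5) a=F, w=F — same ✓
  (6) {a, n, w}: 1 true — at least one ✓
  (7) m=T, k=F — not both ✓
  (8) n=T, a=F — not both ✓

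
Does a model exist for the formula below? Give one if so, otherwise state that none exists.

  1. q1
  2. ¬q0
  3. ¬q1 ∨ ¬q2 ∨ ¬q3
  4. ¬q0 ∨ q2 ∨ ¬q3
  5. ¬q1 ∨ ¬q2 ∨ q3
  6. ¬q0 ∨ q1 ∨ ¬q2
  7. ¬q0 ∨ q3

q0=F, q1=T, q2=F, q3=F

Unit clause (q1) forces q1 = True.
Unit clause (¬q0) forces q0 = False.
Try q2 = True:
  (¬q1 ∨ ¬q2 ∨ ¬q3) forces q3 = False.
  clause (¬q1 ∨ ¬q2 ∨ q3) is falsified — backtrack.
So q2 = False.
Set q3 = False.
Check each clause:
  (q1): q1 holds.
  (¬q0): ¬q0 holds.
  (¬q1 ∨ ¬q2 ∨ ¬q3): ¬q2 holds.
  (¬q0 ∨ q2 ∨ ¬q3): ¬q0 holds.
  (¬q1 ∨ ¬q2 ∨ q3): ¬q2 holds.
  (¬q0 ∨ q1 ∨ ¬q2): ¬q0 holds.
  (¬q0 ∨ q3): ¬q0 holds.
All clauses satisfied.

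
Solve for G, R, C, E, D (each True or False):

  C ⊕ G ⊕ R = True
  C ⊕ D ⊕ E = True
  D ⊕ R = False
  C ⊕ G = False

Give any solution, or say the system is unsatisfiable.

G=T; R=T; C=T; E=T; D=T

C ⊕ G ⊕ R = T ⊕ T ⊕ T = True ✓
C ⊕ D ⊕ E = T ⊕ T ⊕ T = True ✓
D ⊕ R = T ⊕ T = False ✓
C ⊕ G = T ⊕ T = False ✓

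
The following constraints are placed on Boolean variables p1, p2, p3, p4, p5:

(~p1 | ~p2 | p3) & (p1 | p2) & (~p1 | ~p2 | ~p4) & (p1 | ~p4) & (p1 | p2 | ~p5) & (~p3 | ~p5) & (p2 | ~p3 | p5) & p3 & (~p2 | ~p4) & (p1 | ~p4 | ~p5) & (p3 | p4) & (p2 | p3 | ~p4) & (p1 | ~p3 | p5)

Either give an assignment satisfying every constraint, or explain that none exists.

p1=T, p2=T, p3=T, p4=F, p5=F

Unit clause (p3) forces p3 = True.
In (~p3 | ~p5) only ~p5 is left, so p5 = False.
In (p2 | ~p3 | p5) only p2 is left, so p2 = True.
In (~p2 | ~p4) only ~p4 is left, so p4 = False.
In (p1 | ~p3 | p5) only p1 is left, so p1 = True.
All clauses satisfied.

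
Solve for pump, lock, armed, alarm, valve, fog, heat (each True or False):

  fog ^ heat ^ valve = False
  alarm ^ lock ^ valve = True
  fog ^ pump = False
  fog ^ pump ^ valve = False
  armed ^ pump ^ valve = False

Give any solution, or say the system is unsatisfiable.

pump: False, lock: False, armed: False, alarm: True, valve: False, fog: False, heat: False

fog ^ heat ^ valve = F ^ F ^ F = False ✓
alarm ^ lock ^ valve = T ^ F ^ F = True ✓
fog ^ pump = F ^ F = False ✓
fog ^ pump ^ valve = F ^ F ^ F = False ✓
armed ^ pump ^ valve = F ^ F ^ F = False ✓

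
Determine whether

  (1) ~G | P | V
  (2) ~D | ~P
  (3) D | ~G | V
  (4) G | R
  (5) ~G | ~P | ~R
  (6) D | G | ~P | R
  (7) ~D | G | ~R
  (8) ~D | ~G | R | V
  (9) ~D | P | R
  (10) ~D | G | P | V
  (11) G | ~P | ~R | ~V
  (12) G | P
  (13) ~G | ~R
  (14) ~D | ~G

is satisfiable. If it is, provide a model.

Set D = False.
Set V = False.
  then (D | ~G | V) forces G = False.
  then (G | R) forces R = True.
  then (G | P) forces P = True.
All clauses satisfied.

D=F; V=F; G=F; P=T; R=T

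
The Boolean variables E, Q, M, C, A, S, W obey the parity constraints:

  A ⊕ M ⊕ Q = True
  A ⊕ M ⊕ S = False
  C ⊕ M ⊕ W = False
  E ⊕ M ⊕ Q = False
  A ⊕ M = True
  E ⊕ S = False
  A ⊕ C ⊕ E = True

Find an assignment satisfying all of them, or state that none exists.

E: True, Q: False, M: True, C: False, A: False, S: True, W: True

A ⊕ M ⊕ Q = F ⊕ T ⊕ F = True ✓
A ⊕ M ⊕ S = F ⊕ T ⊕ T = False ✓
C ⊕ M ⊕ W = F ⊕ T ⊕ T = False ✓
E ⊕ M ⊕ Q = T ⊕ T ⊕ F = False ✓
A ⊕ M = F ⊕ T = True ✓
E ⊕ S = T ⊕ T = False ✓
A ⊕ C ⊕ E = F ⊕ F ⊕ T = True ✓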